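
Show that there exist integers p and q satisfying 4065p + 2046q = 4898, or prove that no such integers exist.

No such integers exist.

Both 4065 and 2046 are divisible by gcd(4065, 2046) = 3, hence so is any combination 4065p + 2046q.
But 4898 is not a multiple of 3 (it leaves remainder 2).
Hence no integers p, q satisfy the equation.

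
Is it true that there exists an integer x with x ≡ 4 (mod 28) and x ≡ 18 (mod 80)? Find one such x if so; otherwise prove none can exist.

There is no such integer.

Reduce both congruences modulo 4, which divides 28 and 80: they say x ≡ 4 (mod 4) and x ≡ 18 (mod 4).
These are incompatible: 4 − 18 = -14 is not divisible by 4.
Hence the system has no solution.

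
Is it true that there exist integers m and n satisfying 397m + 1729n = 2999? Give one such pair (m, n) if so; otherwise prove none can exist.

Since gcd(397, 1729) = 1, every integer is an integer combination of 397 and 1729.
Euclidean algorithm: 1729 = 4·397 + 141, 397 = 2·141 + 115, 141 = 1·115 + 26, 115 = 4·26 + 11, 26 = 2·11 + 4, 11 = 2·4 + 3, 4 = 1·3 + 1, 3 = 3·1 + 0.
Unwinding: 1 = 4 − 1·3 = 4 − (11 − 2·4) = −11 + 3·4 = −11 + 3·(26 − 2·11) = 3·26 − 7·11 = 3·26 − 7·(115 − 4·26) = −7·115 + 31·26 = −7·115 + 31·(141 − 1·115) = 31·141 − 38·115 = 31·141 − 38·(397 − 2·141) = −38·397 + 107·141 = −38·397 + 107·(1729 − 4·397) = 107·1729 − 466·397, i.e. 397·(-466) + 1729·107 = 1.
Multiplying through by 2999: m = (-466)·2999 = -1397534, n = 107·2999 = 320893 is a solution.
The general solution is m = -1397534 + 1729k, n = 320893 − 397k; taking k = 809 gives the smaller pair m = 1227, n = -280.
Check: 397·1227 + 1729·(-280) = 487119 − 484120 = 2999. ✓

m = 1227, n = -280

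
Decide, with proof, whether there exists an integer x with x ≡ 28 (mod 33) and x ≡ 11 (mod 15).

Reduce both congruences modulo 3, which divides 33 and 15: they say x ≡ 28 (mod 3) and x ≡ 11 (mod 3).
These are incompatible: 28 − 11 = 17 is not divisible by 3.
Therefore no such x exists.

No such integer exists.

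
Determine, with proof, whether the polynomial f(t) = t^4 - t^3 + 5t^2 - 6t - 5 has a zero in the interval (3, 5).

f has no root in that interval.

The endpoint values f(3) = 76 and f(5) = 590 are both positive. Claim: f(t) > 0 for every t in (3, 5).
Substitute t = 3 + u, where 0 < u < 2 on the interval. Expanding, f(3 + u) = u^4 + 11u^3 + 50u^2 + 105u + 76.
All 5 nonzero coefficients of this polynomial in u are positive; hence for u > 0 the value is a sum of positive terms (the constant 76 among them).
So f is strictly positive on (3, 5); no root exists in the interval.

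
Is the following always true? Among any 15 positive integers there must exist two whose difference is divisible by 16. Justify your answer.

Consider the 15 integers 15, 16, …, 29. They lie in distinct residue classes modulo 16, since 15 ≤ 16.
Any two of them differ by at most 14 < 16 and by at least 1, so no difference is a multiple of 16.

No, the set {15, 16, 17, 18, 19, 20, 21, 22, 23, 24, 25, 26, 27, 28, 29} is a counterexample.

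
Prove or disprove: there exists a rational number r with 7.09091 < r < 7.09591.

r = 149/21

Look for a denominator N such that an integer falls strictly between N·7.09091 and N·7.09591. N = 21 works: 21·7.09091 = 148.90911 < 149 < 149.01411 = 21·7.09591.
Hence 149/21 is a rational number with 7.09091 < 149/21 < 7.09591.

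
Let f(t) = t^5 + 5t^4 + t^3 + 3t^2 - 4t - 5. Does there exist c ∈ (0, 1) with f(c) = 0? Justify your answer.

f(0) = -5 and f(1) = 1, which have opposite signs.
As a polynomial, f is continuous on every closed interval.
So by the Intermediate Value Theorem there is a c strictly between 0 and 1 with f(c) = 0.

Yes, f has a root in the interval.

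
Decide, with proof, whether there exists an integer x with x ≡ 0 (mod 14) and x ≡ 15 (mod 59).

gcd(14, 59) = 1, so the Chinese Remainder Theorem guarantees exactly one residue class mod 826 satisfying both.
Write x = 0 + 14t and require 0 + 14t ≡ 15 (mod 59), i.e. 14t ≡ 15 (mod 59).
Note 14·38 = 532 ≡ 1 (mod 59) (as 532 − 1 = 9·59), so 14⁻¹ ≡ 38.
Multiplying by 38: t ≡ 38·15 = 570 ≡ 39 (mod 59).
With t = 39: x = 0 + 14·39 = 546.
Indeed 546 ≡ 0 (mod 14) and 546 ≡ 15 (mod 59).

x = 546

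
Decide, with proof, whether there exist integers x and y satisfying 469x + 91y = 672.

x = 9, y = -39

gcd(469, 91) = 7, and 7 divides 672, so integer solutions exist.
Dividing through by 7 reduces the equation to 67x + 13y = 96.
Dividing repeatedly: 67 = 5·13 + 2, 13 = 6·2 + 1, 2 = 2·1 + 0.
Back-substituting, 1 = 13 − 6·2 = 13 − 6·(67 − 5·13) = −6·67 + 31·13; that is, 67·(-6) + 13·31 = 1.
Multiplying through by 96: x = (-6)·96 = -576, y = 31·96 = 2976 is a solution.
Adding 45·13 to x and subtracting 45·67 from y gives the tidier solution (9, -39).
Indeed 469·9 + 91·(-39) = 4221 − 3549 = 672.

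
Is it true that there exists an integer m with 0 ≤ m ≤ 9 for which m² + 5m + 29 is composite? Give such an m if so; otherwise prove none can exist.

At m = 6: 6² + 5·6 + 29 = 95 = 5·19, which is composite.

m = 6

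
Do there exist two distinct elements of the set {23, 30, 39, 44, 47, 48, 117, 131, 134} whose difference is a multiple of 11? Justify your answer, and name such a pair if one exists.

Reduce each element modulo 11: 23↦1, 30↦8, 39↦6, 44↦0, 47↦3, 48↦4, 117↦7, 131↦10, 134↦2.
These 9 residues are pairwise different, hence no difference of two elements is divisible by 11.

No such pair exists.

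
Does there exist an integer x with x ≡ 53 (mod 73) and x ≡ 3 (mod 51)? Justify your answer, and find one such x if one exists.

Since 73 and 51 share no common factor, CRT says the pair of congruences has a solution (unique mod 3723).
Any solution of the first congruence is x = 53 + 73t; substituting into the second, 73t ≡ 3 − 53 ≡ 1 (mod 51).
73 ≡ 22 (mod 51), so this reads 22t ≡ 1 (mod 51). To invert 22 modulo 51: 51 = 2·22 + 7, 22 = 3·7 + 1, 7 = 7·1 + 0, and unwinding, 1 = 22 − 3·7 = 22 − 3·(51 − 2·22) = −3·51 + 7·22. Thus 22⁻¹ ≡ 7 (mod 51).
Therefore t ≡ 7·1 = 7 (mod 51).
With t = 7: x = 53 + 73·7 = 564.
Verify: 564 = 7·73 + 53 and 564 = 11·51 + 3. ✓

x = 564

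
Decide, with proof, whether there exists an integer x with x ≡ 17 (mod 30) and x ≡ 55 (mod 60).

Both moduli are multiples of 30 = gcd(30, 60), so any solution would satisfy x ≡ 17 and x ≡ 55 modulo 30 simultaneously.
These are incompatible: 17 − 55 = -38 is not divisible by 30.
Therefore no such x exists.

There is no such integer.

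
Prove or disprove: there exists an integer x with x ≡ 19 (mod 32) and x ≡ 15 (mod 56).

There is no such integer.

Both moduli are multiples of 8 = gcd(32, 56), so any solution would satisfy x ≡ 19 and x ≡ 15 modulo 8 simultaneously.
However 19 ≡ 3 and 15 ≡ 7 (mod 8), and 3 ≠ 7.
So no integer satisfies both congruences.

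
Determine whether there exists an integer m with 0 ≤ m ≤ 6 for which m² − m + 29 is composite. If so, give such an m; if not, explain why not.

At m = 5: 5² − 5 + 29 = 49 = 7·7, which is composite.

m = 5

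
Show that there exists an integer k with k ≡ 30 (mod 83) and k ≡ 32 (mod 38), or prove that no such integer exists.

Since 83 and 38 share no common factor, CRT says the pair of congruences has a solution (unique mod 3154).
Any solution of the first congruence is k = 30 + 83t; substituting into the second, 83t ≡ 32 − 30 ≡ 2 (mod 38).
83 ≡ 7 (mod 38), so this reads 7t ≡ 2 (mod 38). Invert 7 mod 38 by the Euclidean algorithm: 38 = 5·7 + 3, 7 = 2·3 + 1, 3 = 3·1 + 0; back-substituting, 1 = 7 − 2·3 = 7 − 2·(38 − 5·7) = −2·38 + 11·7. Hence 7·11 ≡ 1, so 7⁻¹ ≡ 11 (mod 38).
Therefore t ≡ 11·2 = 22 (mod 38).
With t = 22: k = 30 + 83·22 = 1856.
Check: 1856 mod 83 = 30, 1856 mod 38 = 32. ✓

k = 1856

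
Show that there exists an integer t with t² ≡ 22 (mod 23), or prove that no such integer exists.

Apply Euler's criterion with the prime 23: 22 is a quadratic residue iff 22^11 ≡ 1 (mod 23), and a non-residue iff it is ≡ −1.
Squaring successively (mod 23): 22^2 = 484 ≡ 1; 22^4 ≡ 1² = 1 ≡ 1; 22^8 ≡ 1² = 1 ≡ 1.
Since 11 = 8 + 2 + 1, 22^11 ≡ 1 · 1 · 22; multiplying out mod 23: 1·1 = 1 ≡ 1, then 1·22 = 22 ≡ 22. Thus 22^11 ≡ 22 ≡ −1 (mod 23).
The value −1 means 22 is a non-residue modulo 23, so t² ≡ 22 (mod 23) is impossible.

No such integer exists.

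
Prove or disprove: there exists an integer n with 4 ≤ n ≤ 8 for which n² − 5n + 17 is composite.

The values for n = 4, 5, …, 8 are 13, 17, 23, 31, 41, and each of these is prime.
So no value in the range makes the expression composite.

There is no such integer n in that range.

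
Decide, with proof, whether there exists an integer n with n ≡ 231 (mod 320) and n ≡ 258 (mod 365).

No, no such integer exists.

Both moduli are multiples of 5 = gcd(320, 365), so any solution would satisfy n ≡ 231 and n ≡ 258 modulo 5 simultaneously.
These are incompatible: 231 − 258 = -27 is not divisible by 5.
Hence the system has no solution.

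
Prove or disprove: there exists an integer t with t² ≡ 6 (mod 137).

There is no such integer.

137 is prime, so by Euler's criterion 6 is a square mod 137 iff 6^((137−1)/2) = 6^68 ≡ 1 (mod 137).
Repeated squaring mod 137: 6^2 = 36 ≡ 36; 6^4 ≡ 36² = 1296 ≡ 63; 6^8 ≡ 63² = 3969 ≡ 133; 6^16 ≡ 133² = 17689 ≡ 16; 6^32 ≡ 16² = 256 ≡ 119; 6^64 ≡ 119² = 14161 ≡ 50.
Since 68 = 64 + 4, 6^68 ≡ 50 · 63; multiplying out mod 137: 50·63 = 3150 ≡ 136. Thus 6^68 ≡ 136 ≡ −1 (mod 137).
By Euler's criterion 6 is a quadratic non-residue mod 137: no t satisfies t² ≡ 6 (mod 137).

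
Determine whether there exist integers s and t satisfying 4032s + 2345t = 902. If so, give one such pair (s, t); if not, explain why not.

gcd(4032, 2345) = 7, so every integer of the form 4032s + 2345t is a multiple of 7.
But 902 is not a multiple of 7 (it leaves remainder 6).
Hence no integers s, t satisfy the equation.

There are no such integers.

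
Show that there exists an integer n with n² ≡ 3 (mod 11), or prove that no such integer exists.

Take n = 5. Then 5² = 25 = 2·11 + 3, so 5² ≡ 3 (mod 11).

n = 5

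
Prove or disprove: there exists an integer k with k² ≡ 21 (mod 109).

Take k = 81. Then 81² = 6561 = 60·109 + 21, so 81² ≡ 21 (mod 109).

k = 81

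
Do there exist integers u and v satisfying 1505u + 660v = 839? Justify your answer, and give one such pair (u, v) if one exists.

gcd(1505, 660) = 5, so every integer of the form 1505u + 660v is a multiple of 5.
But 839 = 5·167 + 4, so 5 ∤ 839.
Therefore 1505u + 660v = 839 has no solution in integers.

There are no such integers.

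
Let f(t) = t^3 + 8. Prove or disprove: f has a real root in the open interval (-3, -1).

f(-3) = -19 and f(-1) = 7, which have opposite signs.
Since f is a polynomial it is continuous on [-3, -1].
By the Intermediate Value Theorem, f takes the value 0 somewhere in the open interval.

Such a root exists.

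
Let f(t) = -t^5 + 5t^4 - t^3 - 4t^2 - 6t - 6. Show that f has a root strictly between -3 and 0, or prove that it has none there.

Such a root exists.

f(-3) = 651 and f(0) = -6, which have opposite signs.
f is continuous everywhere (it is a polynomial), in particular on [-3, 0].
By the Intermediate Value Theorem, f takes the value 0 somewhere in the open interval.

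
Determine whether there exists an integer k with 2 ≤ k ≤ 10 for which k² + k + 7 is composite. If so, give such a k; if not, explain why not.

At k = 7: 7² + 7 + 7 = 63 = 3·21, which is composite.

k = 7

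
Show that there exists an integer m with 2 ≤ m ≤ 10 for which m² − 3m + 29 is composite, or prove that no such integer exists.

At m = 10: 10² − 3·10 + 29 = 99 = 3·33, which is composite.

m = 10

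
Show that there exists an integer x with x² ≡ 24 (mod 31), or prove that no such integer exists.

Apply Euler's criterion with the prime 31: 24 is a quadratic residue iff 24^15 ≡ 1 (mod 31), and a non-residue iff it is ≡ −1.
Repeated squaring mod 31: 24^2 = 576 ≡ 18; 24^4 ≡ 18² = 324 ≡ 14; 24^8 ≡ 14² = 196 ≡ 10.
Since 15 = 8 + 4 + 2 + 1, 24^15 ≡ 10 · 14 · 18 · 24; multiplying out mod 31: 10·14 = 140 ≡ 16, then 16·18 = 288 ≡ 9, then 9·24 = 216 ≡ 30. Thus 24^15 ≡ 30 ≡ −1 (mod 31).
The value −1 means 24 is a non-residue modulo 31, so x² ≡ 24 (mod 31) is impossible.

There is no such integer.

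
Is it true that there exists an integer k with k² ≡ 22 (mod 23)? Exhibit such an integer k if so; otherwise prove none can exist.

23 is prime, so by Euler's criterion 22 is a square mod 23 iff 22^((23−1)/2) = 22^11 ≡ 1 (mod 23).
Squaring successively (mod 23): 22^2 = 484 ≡ 1; 22^4 ≡ 1² = 1 ≡ 1; 22^8 ≡ 1² = 1 ≡ 1.
Since 11 = 8 + 2 + 1, 22^11 ≡ 1 · 1 · 22; multiplying out mod 23: 1·1 = 1 ≡ 1, then 1·22 = 22 ≡ 22. Thus 22^11 ≡ 22 ≡ −1 (mod 23).
By Euler's criterion 22 is a quadratic non-residue mod 23: no k satisfies k² ≡ 22 (mod 23).

No, no such integer exists.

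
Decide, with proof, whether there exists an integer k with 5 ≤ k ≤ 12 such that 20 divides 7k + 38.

k = 6

Try k = 6: 7·6 + 38 = 80 = 4·20, which is divisible by 20.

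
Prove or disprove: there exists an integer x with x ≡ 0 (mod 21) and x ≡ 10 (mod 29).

x = 126

Since 21 and 29 share no common factor, CRT says the pair of congruences has a solution (unique mod 609).
Any solution of the first congruence is x = 0 + 21t; substituting into the second, 21t ≡ 10 − 0 ≡ 10 (mod 29).
Since 21·18 = 378 = 13·29 + 1, the inverse of 21 mod 29 is 18.
Multiplying by 18: t ≡ 18·10 = 180 ≡ 6 (mod 29).
Taking t = 6 gives x = 0 + 21·6 = 126.
Indeed 126 ≡ 0 (mod 21) and 126 ≡ 10 (mod 29).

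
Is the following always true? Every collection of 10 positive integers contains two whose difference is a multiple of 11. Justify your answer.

No; for instance {23, 24, 25, 26, 27, 28, 29, 30, 31, 32} is a counterexample.

Consider the 10 integers 23, 24, …, 32. They lie in distinct residue classes modulo 11, since 10 ≤ 11.
Any two of them differ by at most 9 < 11 and by at least 1, so no difference is a multiple of 11.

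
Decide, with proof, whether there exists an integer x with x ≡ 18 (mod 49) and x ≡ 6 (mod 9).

x = 312

gcd(49, 9) = 1, so the Chinese Remainder Theorem guarantees exactly one residue class mod 441 satisfying both.
Write x = 18 + 49t and require 18 + 49t ≡ 6 (mod 9), i.e. 49t ≡ 6 (mod 9).
49 ≡ 4 (mod 9), so this reads 4t ≡ 6 (mod 9). To invert 4 modulo 9: 9 = 2·4 + 1, 4 = 4·1 + 0, and unwinding, 1 = 9 − 2·4. Thus 4⁻¹ ≡ -2 ≡ 7 (mod 9).
Therefore t ≡ 7·6 = 42 ≡ 6 (mod 9).
Taking t = 6 gives x = 18 + 49·6 = 312.
Indeed 312 ≡ 18 (mod 49) and 312 ≡ 6 (mod 9).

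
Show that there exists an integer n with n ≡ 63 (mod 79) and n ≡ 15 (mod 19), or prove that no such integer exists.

gcd(79, 19) = 1, so the Chinese Remainder Theorem guarantees exactly one residue class mod 1501 satisfying both.
Any solution of the first congruence is n = 63 + 79t; substituting into the second, 79t ≡ 15 − 63 ≡ 9 (mod 19).
79 ≡ 3 (mod 19), so this reads 3t ≡ 9 (mod 19). Invert 3 mod 19 by the Euclidean algorithm: 19 = 6·3 + 1, 3 = 3·1 + 0; back-substituting, 1 = 19 − 6·3. Hence 3·(-6) ≡ 1, so 3⁻¹ ≡ -6 ≡ 13 (mod 19).
Multiplying by 13: t ≡ 13·9 = 117 ≡ 3 (mod 19).
Taking t = 3 gives n = 63 + 79·3 = 300.
Indeed 300 ≡ 63 (mod 79) and 300 ≡ 15 (mod 19).

n = 300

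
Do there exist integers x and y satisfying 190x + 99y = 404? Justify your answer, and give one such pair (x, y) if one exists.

x = 98, y = -184

190 and 99 are coprime, so 190x + 99y ranges over all of ℤ.
Run the Euclidean algorithm on 190 and 99: 190 = 1·99 + 91, 99 = 1·91 + 8, 91 = 11·8 + 3, 8 = 2·3 + 2, 3 = 1·2 + 1, 2 = 2·1 + 0.
Back-substituting, 1 = 3 − 1·2 = 3 − (8 − 2·3) = −8 + 3·3 = −8 + 3·(91 − 11·8) = 3·91 − 34·8 = 3·91 − 34·(99 − 1·91) = −34·99 + 37·91 = −34·99 + 37·(190 − 1·99) = 37·190 − 71·99; that is, 190·37 + 99·(-71) = 1.
Multiplying through by 404: x = 37·404 = 14948, y = (-71)·404 = -28684 is a solution.
Shifting by a multiple of (99, −190) keeps it a solution: x = 14948 − 150·99 = 98, y = -28684 + 150·190 = -184.
Indeed 190·98 + 99·(-184) = 18620 − 18216 = 404.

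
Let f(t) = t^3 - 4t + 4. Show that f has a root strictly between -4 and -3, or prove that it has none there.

The endpoint values f(-4) = -44 and f(-3) = -11 are both negative. Claim: f(t) < 0 for every t in (-4, -3).
Shift to the endpoint -3: with t = -3 − u (0 < u < 1), one computes f(-3 − u) = -u^3 - 9u^2 - 23u - 11.
The nonzero coefficients here are all negative, so for u > 0 every term is negative (or zero), and the constant term -11 is strictly negative.
Therefore f(t) < 0 throughout (-4, -3), and f has no zero there.

f has no root in that interval.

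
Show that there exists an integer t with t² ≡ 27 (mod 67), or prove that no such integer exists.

67 is prime, so by Euler's criterion 27 is a square mod 67 iff 27^((67−1)/2) = 27^33 ≡ 1 (mod 67).
Repeated squaring mod 67: 27^2 = 729 ≡ 59; 27^4 ≡ 59² = 3481 ≡ 64; 27^8 ≡ 64² = 4096 ≡ 9; 27^16 ≡ 9² = 81 ≡ 14; 27^32 ≡ 14² = 196 ≡ 62.
Since 33 = 32 + 1, 27^33 ≡ 62 · 27; multiplying out mod 67: 62·27 = 1674 ≡ 66. Thus 27^33 ≡ 66 ≡ −1 (mod 67).
By Euler's criterion 27 is a quadratic non-residue mod 67: no t satisfies t² ≡ 27 (mod 67).

No, no such integer exists.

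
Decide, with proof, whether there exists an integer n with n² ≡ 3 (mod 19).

No such integer exists.

Computing n² mod 19 for n = 0, 1, …, 9 (enough, by the symmetry n ↦ 19 − n) gives 0, 1, 4, 9, 16, 6, 17, 11, 7, 5.
So the quadratic residues mod 19 are {0, 1, 4, 5, 6, 7, 9, 11, 16, 17}, and 3 is not among them.
Therefore n² ≡ 3 (mod 19) has no solution.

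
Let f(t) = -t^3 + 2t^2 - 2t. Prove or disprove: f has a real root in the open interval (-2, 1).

Yes, f has a root in the interval.

f(-2) = 20 and f(1) = -1, which have opposite signs.
f is continuous everywhere (it is a polynomial), in particular on [-2, 1].
By the Intermediate Value Theorem, f takes the value 0 somewhere in the open interval.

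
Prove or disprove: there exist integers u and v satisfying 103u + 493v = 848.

u = 372, v = -76

103 and 493 are coprime, so 103u + 493v ranges over all of ℤ.
Dividing repeatedly: 493 = 4·103 + 81, 103 = 1·81 + 22, 81 = 3·22 + 15, 22 = 1·15 + 7, 15 = 2·7 + 1, 7 = 7·1 + 0.
Unwinding: 1 = 15 − 2·7 = 15 − 2·(22 − 1·15) = −2·22 + 3·15 = −2·22 + 3·(81 − 3·22) = 3·81 − 11·22 = 3·81 − 11·(103 − 1·81) = −11·103 + 14·81 = −11·103 + 14·(493 − 4·103) = 14·493 − 67·103, i.e. 103·(-67) + 493·14 = 1.
Scaling by 848 gives the particular solution (u, v) = (-56816, 11872).
Shifting by a multiple of (493, −103) keeps it a solution: u = -56816 + 116·493 = 372, v = 11872 − 116·103 = -76.
Indeed 103·372 + 493·(-76) = 38316 − 37468 = 848.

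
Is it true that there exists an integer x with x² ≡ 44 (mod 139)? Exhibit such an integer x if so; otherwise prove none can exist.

x = 34

Take x = 34. Then 34² = 1156 = 8·139 + 44, so 34² ≡ 44 (mod 139).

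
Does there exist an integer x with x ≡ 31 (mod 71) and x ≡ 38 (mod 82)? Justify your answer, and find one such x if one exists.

gcd(71, 82) = 1, so the Chinese Remainder Theorem guarantees exactly one residue class mod 5822 satisfying both.
Any solution of the first congruence is x = 31 + 71t; substituting into the second, 71t ≡ 38 − 31 ≡ 7 (mod 82).
Invert 71 mod 82 by the Euclidean algorithm: 82 = 1·71 + 11, 71 = 6·11 + 5, 11 = 2·5 + 1, 5 = 5·1 + 0; back-substituting, 1 = 11 − 2·5 = 11 − 2·(71 − 6·11) = −2·71 + 13·11 = −2·71 + 13·(82 − 1·71) = 13·82 − 15·71. Hence 71·(-15) ≡ 1, so 71⁻¹ ≡ -15 ≡ 67 (mod 82).
Therefore t ≡ 67·7 = 469 ≡ 59 (mod 82).
Taking t = 59 gives x = 31 + 71·59 = 4220.
Verify: 4220 = 59·71 + 31 and 4220 = 51·82 + 38. ✓

x = 4220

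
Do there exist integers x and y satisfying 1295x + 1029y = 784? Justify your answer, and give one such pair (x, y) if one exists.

x = 119, y = -149

Every value of 1295x + 1029y is a multiple of gcd(1295, 1029) = 7; since 7 ∣ 784, solutions exist.
Dividing through by 7 reduces the equation to 185x + 147y = 112.
Run the Euclidean algorithm on 185 and 147: 185 = 1·147 + 38, 147 = 3·38 + 33, 38 = 1·33 + 5, 33 = 6·5 + 3, 5 = 1·3 + 2, 3 = 1·2 + 1, 2 = 2·1 + 0.
Working back up the chain: 1 = 3 − 1·2 = 3 − (5 − 1·3) = −5 + 2·3 = −5 + 2·(33 − 6·5) = 2·33 − 13·5 = 2·33 − 13·(38 − 1·33) = −13·38 + 15·33 = −13·38 + 15·(147 − 3·38) = 15·147 − 58·38 = 15·147 − 58·(185 − 1·147) = −58·185 + 73·147. So 185·(-58) + 147·73 = 1.
Times 112: 185·(-6496) + 147·8176 = 112, so (-6496, 8176) solves it.
Adding 45·147 to x and subtracting 45·185 from y gives the tidier solution (119, -149).
Indeed 1295·119 + 1029·(-149) = 154105 − 153321 = 784.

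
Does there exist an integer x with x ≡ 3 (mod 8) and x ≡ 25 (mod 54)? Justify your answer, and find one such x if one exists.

x = 187

gcd(8, 54) = 2. A simultaneous solution exists iff 3 ≡ 25 (mod 2); here 3 mod 2 = 1 = 25 mod 2, so it does.
Put x = 3 + 8t, so we need 8t ≡ 22 (mod 54), equivalently (divide by 2) 4t ≡ 11 (mod 27).
To invert 4 modulo 27: 27 = 6·4 + 3, 4 = 1·3 + 1, 3 = 3·1 + 0, and unwinding, 1 = 4 − 1·3 = 4 − (27 − 6·4) = −27 + 7·4. Thus 4⁻¹ ≡ 7 (mod 27).
Multiplying by 7: t ≡ 7·11 = 77 ≡ 23 (mod 27).
Then x = 3 + 8·23 = 187.
Indeed 187 ≡ 3 (mod 8) and 187 ≡ 25 (mod 54).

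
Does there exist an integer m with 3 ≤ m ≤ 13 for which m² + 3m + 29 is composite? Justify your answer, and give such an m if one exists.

At m = 8: 8² + 3·8 + 29 = 117 = 3·39, which is composite.

m = 8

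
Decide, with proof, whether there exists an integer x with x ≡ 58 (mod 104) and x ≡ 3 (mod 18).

There is no such integer.

Reduce both congruences modulo 2, which divides 104 and 18: they say x ≡ 58 (mod 2) and x ≡ 3 (mod 2).
These are incompatible: 58 − 3 = 55 is not divisible by 2.
Hence the system has no solution.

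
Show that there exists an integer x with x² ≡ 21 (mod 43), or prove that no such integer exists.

x = 35

x = 35 works: 35² = 1225, and 1225 − 21 = 1204 = 28·43.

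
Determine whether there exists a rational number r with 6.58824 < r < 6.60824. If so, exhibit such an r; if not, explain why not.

Scale by 5: the interval becomes (32.94120, 33.04120), which contains the integer 33.
Dividing back, 6.58824 < 33/5 < 6.60824, and 33/5 is rational.

r = 33/5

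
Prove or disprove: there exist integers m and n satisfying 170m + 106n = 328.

m = 25, n = -37

Every value of 170m + 106n is a multiple of gcd(170, 106) = 2; since 2 ∣ 328, solutions exist.
Dividing through by 2 reduces the equation to 85m + 53n = 164.
Euclidean algorithm: 85 = 1·53 + 32, 53 = 1·32 + 21, 32 = 1·21 + 11, 21 = 1·11 + 10, 11 = 1·10 + 1, 10 = 10·1 + 0.
Unwinding: 1 = 11 − 1·10 = 11 − (21 − 1·11) = −21 + 2·11 = −21 + 2·(32 − 1·21) = 2·32 − 3·21 = 2·32 − 3·(53 − 1·32) = −3·53 + 5·32 = −3·53 + 5·(85 − 1·53) = 5·85 − 8·53, i.e. 85·5 + 53·(-8) = 1.
Times 164: 85·820 + 53·(-1312) = 164, so (820, -1312) solves it.
Shifting by a multiple of (53, −85) keeps it a solution: m = 820 − 15·53 = 25, n = -1312 + 15·85 = -37.
Indeed 170·25 + 106·(-37) = 4250 − 3922 = 328.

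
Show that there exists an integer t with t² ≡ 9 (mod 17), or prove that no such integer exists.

t = 14

t = 14 works: 14² = 196, and 196 − 9 = 187 = 11·17.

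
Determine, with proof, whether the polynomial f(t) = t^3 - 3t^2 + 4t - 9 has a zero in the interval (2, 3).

f(2) = -5 and f(3) = 3, which have opposite signs.
Since f is a polynomial it is continuous on [2, 3].
By the Intermediate Value Theorem, f takes the value 0 somewhere in the open interval.

Such a root exists.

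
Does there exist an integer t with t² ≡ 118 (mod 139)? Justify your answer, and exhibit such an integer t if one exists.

t = 37

Take t = 37. Then 37² = 1369 = 9·139 + 118, so 37² ≡ 118 (mod 139).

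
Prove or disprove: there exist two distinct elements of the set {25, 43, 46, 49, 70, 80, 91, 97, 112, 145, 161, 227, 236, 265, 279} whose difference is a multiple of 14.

Reduce each element mod 14: 25↦11, 43↦1, 46↦4, 49↦7, 70↦0, 80↦10, 91↦7, 97↦13, 112↦0, 145↦5, 161↦7, 227↦3, 236↦12, 265↦13, 279↦13. The residue 7 repeats (at 49 and 91), and 91 − 49 = 42 = 3·14.

The pair (49, 91) works.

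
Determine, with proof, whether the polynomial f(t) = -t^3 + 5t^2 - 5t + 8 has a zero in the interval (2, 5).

f(2) = 10 and f(5) = -17, which have opposite signs.
As a polynomial, f is continuous on every closed interval.
By the Intermediate Value Theorem, f takes the value 0 somewhere in the open interval.

Yes, f has a root in the interval.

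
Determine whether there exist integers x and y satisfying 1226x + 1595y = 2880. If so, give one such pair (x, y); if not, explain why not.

Since gcd(1226, 1595) = 1, every integer is an integer combination of 1226 and 1595.
Run the Euclidean algorithm on 1595 and 1226: 1595 = 1·1226 + 369, 1226 = 3·369 + 119, 369 = 3·119 + 12, 119 = 9·12 + 11, 12 = 1·11 + 1, 11 = 11·1 + 0.
Working back up the chain: 1 = 12 − 1·11 = 12 − (119 − 9·12) = −119 + 10·12 = −119 + 10·(369 − 3·119) = 10·369 − 31·119 = 10·369 − 31·(1226 − 3·369) = −31·1226 + 103·369 = −31·1226 + 103·(1595 − 1·1226) = 103·1595 − 134·1226. So 1226·(-134) + 1595·103 = 1.
Times 2880: 1226·(-385920) + 1595·296640 = 2880, so (-385920, 296640) solves it.
Adding 242·1595 to x and subtracting 242·1226 from y gives the tidier solution (70, -52).
Check: 1226·70 + 1595·(-52) = 85820 − 82940 = 2880. ✓

x = 70, y = -52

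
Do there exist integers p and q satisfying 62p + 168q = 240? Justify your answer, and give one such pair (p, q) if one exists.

p = 12, q = -3

gcd(62, 168) = 2, and 2 divides 240, so integer solutions exist.
Dividing through by 2 reduces the equation to 31p + 84q = 120.
Run the Euclidean algorithm on 84 and 31: 84 = 2·31 + 22, 31 = 1·22 + 9, 22 = 2·9 + 4, 9 = 2·4 + 1, 4 = 4·1 + 0.
Working back up the chain: 1 = 9 − 2·4 = 9 − 2·(22 − 2·9) = −2·22 + 5·9 = −2·22 + 5·(31 − 1·22) = 5·31 − 7·22 = 5·31 − 7·(84 − 2·31) = −7·84 + 19·31. So 31·19 + 84·(-7) = 1.
Scaling by 120 gives the particular solution (p, q) = (2280, -840).
Subtracting 27·84 from p and adding 27·31 to q gives the tidier solution (12, -3).
Check: 62·12 + 168·(-3) = 744 − 504 = 240. ✓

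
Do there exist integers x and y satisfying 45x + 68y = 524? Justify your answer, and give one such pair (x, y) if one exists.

x = 60, y = -32

Since gcd(45, 68) = 1, every integer is an integer combination of 45 and 68.
Euclidean algorithm: 68 = 1·45 + 23, 45 = 1·23 + 22, 23 = 1·22 + 1, 22 = 22·1 + 0.
Back-substituting, 1 = 23 − 1·22 = 23 − (45 − 1·23) = −45 + 2·23 = −45 + 2·(68 − 1·45) = 2·68 − 3·45; that is, 45·(-3) + 68·2 = 1.
Scaling by 524 gives the particular solution (x, y) = (-1572, 1048).
Adding 24·68 to x and subtracting 24·45 from y gives the tidier solution (60, -32).
Indeed 45·60 + 68·(-32) = 2700 − 2176 = 524.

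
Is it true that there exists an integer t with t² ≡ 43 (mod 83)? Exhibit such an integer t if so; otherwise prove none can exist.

Apply Euler's criterion with the prime 83: 43 is a quadratic residue iff 43^41 ≡ 1 (mod 83), and a non-residue iff it is ≡ −1.
Repeated squaring mod 83: 43^2 = 1849 ≡ 23; 43^4 ≡ 23² = 529 ≡ 31; 43^8 ≡ 31² = 961 ≡ 48; 43^16 ≡ 48² = 2304 ≡ 63; 43^32 ≡ 63² = 3969 ≡ 68.
Since 41 = 32 + 8 + 1, 43^41 ≡ 68 · 48 · 43; multiplying out mod 83: 68·48 = 3264 ≡ 27, then 27·43 = 1161 ≡ 82. Thus 43^41 ≡ 82 ≡ −1 (mod 83).
By Euler's criterion 43 is a quadratic non-residue mod 83: no t satisfies t² ≡ 43 (mod 83).

No, no such integer exists.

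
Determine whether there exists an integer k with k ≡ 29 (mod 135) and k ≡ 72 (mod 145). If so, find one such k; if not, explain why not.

No such integer exists.

gcd(135, 145) = 5. If k ≡ 29 (mod 135) and k ≡ 72 (mod 145), then k ≡ 29 (mod 5) and k ≡ 72 (mod 5).
However 29 ≡ 4 and 72 ≡ 2 (mod 5), and 4 ≠ 2.
Hence the system has no solution.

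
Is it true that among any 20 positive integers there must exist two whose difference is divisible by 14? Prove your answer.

There are exactly 14 possible remainders on division by 14.
With 20 integers and only 14 classes, the pigeonhole principle forces two of them, say a and b, into the same class.
Their difference a − b is then a multiple of 14.

Yes.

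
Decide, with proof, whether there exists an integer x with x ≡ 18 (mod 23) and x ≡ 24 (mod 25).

x = 524

Since 23 and 25 share no common factor, CRT says the pair of congruences has a solution (unique mod 575).
Write x = 18 + 23t and require 18 + 23t ≡ 24 (mod 25), i.e. 23t ≡ 6 (mod 25).
Note 23·12 = 276 ≡ 1 (mod 25) (as 276 − 1 = 11·25), so 23⁻¹ ≡ 12.
Multiplying by 12: t ≡ 12·6 = 72 ≡ 22 (mod 25).
With t = 22: x = 18 + 23·22 = 524.
Verify: 524 = 22·23 + 18 and 524 = 20·25 + 24. ✓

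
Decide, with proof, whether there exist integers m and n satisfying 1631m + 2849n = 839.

Any value of 1631m + 2849n is a multiple of gcd(1631, 2849) = 7.
But 839 is not a multiple of 7 (it leaves remainder 6).
Hence no integers m, n satisfy the equation.

There are no such integers.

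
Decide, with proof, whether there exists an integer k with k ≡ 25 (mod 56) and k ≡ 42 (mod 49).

gcd(56, 49) = 7. If k ≡ 25 (mod 56) and k ≡ 42 (mod 49), then k ≡ 25 (mod 7) and k ≡ 42 (mod 7).
However 25 ≡ 4 and 42 ≡ 0 (mod 7), and 4 ≠ 0.
Hence the system has no solution.

There is no such integer.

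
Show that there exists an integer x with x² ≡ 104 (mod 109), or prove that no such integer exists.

x = 70

Take x = 70. Then 70² = 4900 = 44·109 + 104, so 70² ≡ 104 (mod 109).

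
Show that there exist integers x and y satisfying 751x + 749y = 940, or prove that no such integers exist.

Since gcd(751, 749) = 1, every integer is an integer combination of 751 and 749.
Run the Euclidean algorithm on 751 and 749: 751 = 1·749 + 2, 749 = 374·2 + 1, 2 = 2·1 + 0.
Unwinding: 1 = 749 − 374·2 = 749 − 374·(751 − 1·749) = −374·751 + 375·749, i.e. 751·(-374) + 749·375 = 1.
Times 940: 751·(-351560) + 749·352500 = 940, so (-351560, 352500) solves it.
The general solution is x = -351560 + 749k, y = 352500 − 751k; taking k = 470 gives the smaller pair x = 470, y = -470.
Indeed 751·470 + 749·(-470) = 352970 − 352030 = 940.

x = 470, y = -470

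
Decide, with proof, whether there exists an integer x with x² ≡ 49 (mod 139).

Take x = 7. Then 7² = 49, and since 0 ≤ 49 < 139 this is already reduced: 7² ≡ 49 (mod 139).

x = 7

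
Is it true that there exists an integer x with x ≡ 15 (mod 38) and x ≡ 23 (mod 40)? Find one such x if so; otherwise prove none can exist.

Here gcd(38, 40) = 2, and both 15 and 23 leave remainder 1 mod 2, so the system is consistent.
Put x = 15 + 38t, so we need 38t ≡ 8 (mod 40), equivalently (divide by 2) 19t ≡ 4 (mod 20).
Note 19·19 = 361 ≡ 1 (mod 20) (as 361 − 1 = 18·20), so 19⁻¹ ≡ 19.
Therefore t ≡ 19·4 = 76 ≡ 16 (mod 20).
Then x = 15 + 38·16 = 623.
Indeed 623 ≡ 15 (mod 38) and 623 ≡ 23 (mod 40).

x = 623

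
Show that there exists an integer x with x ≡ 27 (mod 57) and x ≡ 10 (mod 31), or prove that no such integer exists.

The moduli 57 and 31 are coprime, so by the Chinese Remainder Theorem a unique solution modulo 1767 exists.
Write x = 27 + 57t and require 27 + 57t ≡ 10 (mod 31), i.e. 57t ≡ 14 (mod 31).
57 ≡ 26 (mod 31), so this reads 26t ≡ 14 (mod 31). Note 26·6 = 156 ≡ 1 (mod 31) (as 156 − 1 = 5·31), so 26⁻¹ ≡ 6.
Multiplying by 6: t ≡ 6·14 = 84 ≡ 22 (mod 31).
With t = 22: x = 27 + 57·22 = 1281.
Verify: 1281 = 22·57 + 27 and 1281 = 41·31 + 10. ✓

x = 1281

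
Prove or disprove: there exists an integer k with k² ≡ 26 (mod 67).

Take k = 48. Then 48² = 2304 = 34·67 + 26, so 48² ≡ 26 (mod 67).

k = 48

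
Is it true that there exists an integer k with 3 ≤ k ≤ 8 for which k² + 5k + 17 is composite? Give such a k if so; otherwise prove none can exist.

k = 8

At k = 8: 8² + 5·8 + 17 = 121 = 11·11, which is composite.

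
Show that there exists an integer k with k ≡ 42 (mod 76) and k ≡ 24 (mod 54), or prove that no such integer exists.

k = 726

gcd(76, 54) = 2. A simultaneous solution exists iff 42 ≡ 24 (mod 2); here 42 mod 2 = 0 = 24 mod 2, so it does.
Put k = 42 + 76t, so we need 76t ≡ 36 (mod 54), equivalently (divide by 2) 38t ≡ 18 (mod 27).
38 ≡ 11 (mod 27), so this reads 11t ≡ 18 (mod 27). Note 11·5 = 55 ≡ 1 (mod 27) (as 55 − 1 = 2·27), so 11⁻¹ ≡ 5.
Therefore t ≡ 5·18 = 90 ≡ 9 (mod 27).
Then k = 42 + 76·9 = 726.
Indeed 726 ≡ 42 (mod 76) and 726 ≡ 24 (mod 54).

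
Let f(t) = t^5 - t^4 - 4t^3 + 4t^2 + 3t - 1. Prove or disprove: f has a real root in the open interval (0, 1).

f(0) = -1 and f(1) = 2, which have opposite signs.
As a polynomial, f is continuous on every closed interval.
By the Intermediate Value Theorem f must vanish at some point of (0, 1).

Such a root exists.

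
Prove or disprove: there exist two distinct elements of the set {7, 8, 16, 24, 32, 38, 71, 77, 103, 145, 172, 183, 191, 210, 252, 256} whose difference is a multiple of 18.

There is no such pair.

Two integers differ by a multiple of 18 exactly when they have the same residue mod 18. The residues are 7↦7, 8↦8, 16↦16, 24↦6, 32↦14, 38↦2, 71↦17, 77↦5, 103↦13, 145↦1, 172↦10, 183↦3, 191↦11, 210↦12, 252↦0, 256↦4.
No residue repeats among the 16 elements, so no pair has difference ≡ 0 (mod 18).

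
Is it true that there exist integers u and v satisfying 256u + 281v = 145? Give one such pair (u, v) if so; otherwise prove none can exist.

Since gcd(256, 281) = 1, every integer is an integer combination of 256 and 281.
Run the Euclidean algorithm on 281 and 256: 281 = 1·256 + 25, 256 = 10·25 + 6, 25 = 4·6 + 1, 6 = 6·1 + 0.
Unwinding: 1 = 25 − 4·6 = 25 − 4·(256 − 10·25) = −4·256 + 41·25 = −4·256 + 41·(281 − 1·256) = 41·281 − 45·256, i.e. 256·(-45) + 281·41 = 1.
Scaling by 145 gives the particular solution (u, v) = (-6525, 5945).
Adding 24·281 to u and subtracting 24·256 from v gives the tidier solution (219, -199).
Indeed 256·219 + 281·(-199) = 56064 − 55919 = 145.

u = 219, v = -199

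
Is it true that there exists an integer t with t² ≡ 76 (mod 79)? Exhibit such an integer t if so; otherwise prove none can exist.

Take t = 32. Then 32² = 1024 = 12·79 + 76, so 32² ≡ 76 (mod 79).

t = 32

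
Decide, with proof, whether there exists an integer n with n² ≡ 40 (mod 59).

No, no such integer exists.

59 is prime, so by Euler's criterion 40 is a square mod 59 iff 40^((59−1)/2) = 40^29 ≡ 1 (mod 59).
Squaring successively (mod 59): 40^2 = 1600 ≡ 7; 40^4 ≡ 7² = 49 ≡ 49; 40^8 ≡ 49² = 2401 ≡ 41; 40^16 ≡ 41² = 1681 ≡ 29.
Since 29 = 16 + 8 + 4 + 1, 40^29 ≡ 29 · 41 · 49 · 40; multiplying out mod 59: 29·41 = 1189 ≡ 9, then 9·49 = 441 ≡ 28, then 28·40 = 1120 ≡ 58. Thus 40^29 ≡ 58 ≡ −1 (mod 59).
The value −1 means 40 is a non-residue modulo 59, so n² ≡ 40 (mod 59) is impossible.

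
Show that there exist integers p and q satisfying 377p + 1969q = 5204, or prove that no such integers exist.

Since gcd(377, 1969) = 1, every integer is an integer combination of 377 and 1969.
Run the Euclidean algorithm on 1969 and 377: 1969 = 5·377 + 84, 377 = 4·84 + 41, 84 = 2·41 + 2, 41 = 20·2 + 1, 2 = 2·1 + 0.
Back-substituting, 1 = 41 − 20·2 = 41 − 20·(84 − 2·41) = −20·84 + 41·41 = −20·84 + 41·(377 − 4·84) = 41·377 − 184·84 = 41·377 − 184·(1969 − 5·377) = −184·1969 + 961·377; that is, 377·961 + 1969·(-184) = 1.
Scaling by 5204 gives the particular solution (p, q) = (5001044, -957536).
Subtracting 2539·1969 from p and adding 2539·377 to q gives the tidier solution (1753, -333).
Check: 377·1753 + 1969·(-333) = 660881 − 655677 = 5204. ✓

p = 1753, q = -333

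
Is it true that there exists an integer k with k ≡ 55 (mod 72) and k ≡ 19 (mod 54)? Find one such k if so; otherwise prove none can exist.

k = 127

The moduli are not coprime: gcd(72, 54) = 18. Compatibility requires 18 ∣ (19 − 55) = -36, which holds, so solutions exist.
List candidates k ≡ 55 (mod 72): 55, 127. Modulo 54 these are 1, 19; 127 gives 19 as required.
Check: 127 mod 72 = 55, 127 mod 54 = 19. ✓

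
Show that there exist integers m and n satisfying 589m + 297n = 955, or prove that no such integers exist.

Since gcd(589, 297) = 1, every integer is an integer combination of 589 and 297.
Run the Euclidean algorithm on 589 and 297: 589 = 1·297 + 292, 297 = 1·292 + 5, 292 = 58·5 + 2, 5 = 2·2 + 1, 2 = 2·1 + 0.
Working back up the chain: 1 = 5 − 2·2 = 5 − 2·(292 − 58·5) = −2·292 + 117·5 = −2·292 + 117·(297 − 1·292) = 117·297 − 119·292 = 117·297 − 119·(589 − 1·297) = −119·589 + 236·297. So 589·(-119) + 297·236 = 1.
Times 955: 589·(-113645) + 297·225380 = 955, so (-113645, 225380) solves it.
Adding 383·297 to m and subtracting 383·589 from n gives the tidier solution (106, -207).
Check: 589·106 + 297·(-207) = 62434 − 61479 = 955. ✓

m = 106, n = -207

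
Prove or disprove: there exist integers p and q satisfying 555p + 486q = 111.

gcd(555, 486) = 3, and 3 divides 111, so integer solutions exist.
Dividing through by 3 reduces the equation to 185p + 162q = 37.
Euclidean algorithm: 185 = 1·162 + 23, 162 = 7·23 + 1, 23 = 23·1 + 0.
Back-substituting, 1 = 162 − 7·23 = 162 − 7·(185 − 1·162) = −7·185 + 8·162; that is, 185·(-7) + 162·8 = 1.
Multiplying through by 37: p = (-7)·37 = -259, q = 8·37 = 296 is a solution.
The general solution is p = -259 + 162k, q = 296 − 185k; taking k = 2 gives the smaller pair p = 65, q = -74.
Indeed 555·65 + 486·(-74) = 36075 − 35964 = 111.

p = 65, q = -74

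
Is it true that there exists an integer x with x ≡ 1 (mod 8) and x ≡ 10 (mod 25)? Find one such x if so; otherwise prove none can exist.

x = 185

The moduli 8 and 25 are coprime, so by the Chinese Remainder Theorem a unique solution modulo 200 exists.
Write x = 1 + 8t and require 1 + 8t ≡ 10 (mod 25), i.e. 8t ≡ 9 (mod 25).
Since 8·22 = 176 = 7·25 + 1, the inverse of 8 mod 25 is 22.
Multiplying by 22: t ≡ 22·9 = 198 ≡ 23 (mod 25).
Taking t = 23 gives x = 1 + 8·23 = 185.
Indeed 185 ≡ 1 (mod 8) and 185 ≡ 10 (mod 25).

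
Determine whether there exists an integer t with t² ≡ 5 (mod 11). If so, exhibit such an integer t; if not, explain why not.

Take t = 7. Then 7² = 49 = 4·11 + 5, so 7² ≡ 5 (mod 11).

t = 7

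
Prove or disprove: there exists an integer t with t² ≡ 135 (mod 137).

t = 86

Take t = 86. Then 86² = 7396 = 53·137 + 135, so 86² ≡ 135 (mod 137).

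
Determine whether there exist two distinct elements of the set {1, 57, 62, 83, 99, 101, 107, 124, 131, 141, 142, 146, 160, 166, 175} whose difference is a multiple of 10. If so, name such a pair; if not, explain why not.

1 mod 10 = 1 and 101 mod 10 = 1, so 101 − 1 = 100 = 10·10.

The pair (1, 101) works.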